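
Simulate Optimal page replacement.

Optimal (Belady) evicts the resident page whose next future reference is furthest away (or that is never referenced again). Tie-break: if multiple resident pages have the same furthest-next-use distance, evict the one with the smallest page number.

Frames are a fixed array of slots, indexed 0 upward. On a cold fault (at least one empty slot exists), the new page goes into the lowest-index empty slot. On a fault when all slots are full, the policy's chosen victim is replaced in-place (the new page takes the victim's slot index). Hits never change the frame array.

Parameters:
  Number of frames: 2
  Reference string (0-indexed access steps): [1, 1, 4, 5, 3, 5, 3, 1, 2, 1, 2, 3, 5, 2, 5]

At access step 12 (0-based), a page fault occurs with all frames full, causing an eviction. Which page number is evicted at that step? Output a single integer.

Step 0: ref 1 -> FAULT, frames=[1,-]
Step 1: ref 1 -> HIT, frames=[1,-]
Step 2: ref 4 -> FAULT, frames=[1,4]
Step 3: ref 5 -> FAULT, evict 4, frames=[1,5]
Step 4: ref 3 -> FAULT, evict 1, frames=[3,5]
Step 5: ref 5 -> HIT, frames=[3,5]
Step 6: ref 3 -> HIT, frames=[3,5]
Step 7: ref 1 -> FAULT, evict 5, frames=[3,1]
Step 8: ref 2 -> FAULT, evict 3, frames=[2,1]
Step 9: ref 1 -> HIT, frames=[2,1]
Step 10: ref 2 -> HIT, frames=[2,1]
Step 11: ref 3 -> FAULT, evict 1, frames=[2,3]
Step 12: ref 5 -> FAULT, evict 3, frames=[2,5]
At step 12: evicted page 3

Answer: 3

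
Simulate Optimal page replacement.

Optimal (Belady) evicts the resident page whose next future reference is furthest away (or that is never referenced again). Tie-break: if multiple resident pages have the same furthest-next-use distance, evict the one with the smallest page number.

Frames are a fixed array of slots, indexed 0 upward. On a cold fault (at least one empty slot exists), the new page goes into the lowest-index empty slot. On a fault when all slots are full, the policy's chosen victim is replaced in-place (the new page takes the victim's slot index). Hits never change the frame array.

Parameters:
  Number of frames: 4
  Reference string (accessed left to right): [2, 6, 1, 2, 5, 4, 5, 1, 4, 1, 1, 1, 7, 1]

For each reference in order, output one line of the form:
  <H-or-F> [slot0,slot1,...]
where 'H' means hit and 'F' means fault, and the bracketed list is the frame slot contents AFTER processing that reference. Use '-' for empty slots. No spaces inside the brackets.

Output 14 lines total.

F [2,-,-,-]
F [2,6,-,-]
F [2,6,1,-]
H [2,6,1,-]
F [2,6,1,5]
F [4,6,1,5]
H [4,6,1,5]
H [4,6,1,5]
H [4,6,1,5]
H [4,6,1,5]
H [4,6,1,5]
H [4,6,1,5]
F [7,6,1,5]
H [7,6,1,5]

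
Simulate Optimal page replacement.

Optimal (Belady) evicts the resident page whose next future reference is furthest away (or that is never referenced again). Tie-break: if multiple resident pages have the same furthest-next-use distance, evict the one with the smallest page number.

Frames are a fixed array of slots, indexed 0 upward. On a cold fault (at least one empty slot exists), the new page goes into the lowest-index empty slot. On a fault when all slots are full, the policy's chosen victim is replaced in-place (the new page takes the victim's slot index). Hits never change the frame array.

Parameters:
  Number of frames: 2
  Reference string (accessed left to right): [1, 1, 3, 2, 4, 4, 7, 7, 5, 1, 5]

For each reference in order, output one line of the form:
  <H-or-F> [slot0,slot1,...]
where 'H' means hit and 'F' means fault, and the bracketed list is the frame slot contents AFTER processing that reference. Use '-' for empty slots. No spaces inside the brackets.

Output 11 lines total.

F [1,-]
H [1,-]
F [1,3]
F [1,2]
F [1,4]
H [1,4]
F [1,7]
H [1,7]
F [1,5]
H [1,5]
H [1,5]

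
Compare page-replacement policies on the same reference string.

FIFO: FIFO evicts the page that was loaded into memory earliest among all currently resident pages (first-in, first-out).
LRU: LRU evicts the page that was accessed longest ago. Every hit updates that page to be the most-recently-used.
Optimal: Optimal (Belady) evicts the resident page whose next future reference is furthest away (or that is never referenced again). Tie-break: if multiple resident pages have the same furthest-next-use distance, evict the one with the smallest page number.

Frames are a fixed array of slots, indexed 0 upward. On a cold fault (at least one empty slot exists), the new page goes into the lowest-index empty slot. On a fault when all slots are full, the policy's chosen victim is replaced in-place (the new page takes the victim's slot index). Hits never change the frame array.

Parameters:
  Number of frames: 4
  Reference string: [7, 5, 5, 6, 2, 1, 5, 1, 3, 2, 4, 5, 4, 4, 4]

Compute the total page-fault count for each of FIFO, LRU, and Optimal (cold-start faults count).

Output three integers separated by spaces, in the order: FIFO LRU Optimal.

--- FIFO ---
  step 0: ref 7 -> FAULT, frames=[7,-,-,-] (faults so far: 1)
  step 1: ref 5 -> FAULT, frames=[7,5,-,-] (faults so far: 2)
  step 2: ref 5 -> HIT, frames=[7,5,-,-] (faults so far: 2)
  step 3: ref 6 -> FAULT, frames=[7,5,6,-] (faults so far: 3)
  step 4: ref 2 -> FAULT, frames=[7,5,6,2] (faults so far: 4)
  step 5: ref 1 -> FAULT, evict 7, frames=[1,5,6,2] (faults so far: 5)
  step 6: ref 5 -> HIT, frames=[1,5,6,2] (faults so far: 5)
  step 7: ref 1 -> HIT, frames=[1,5,6,2] (faults so far: 5)
  step 8: ref 3 -> FAULT, evict 5, frames=[1,3,6,2] (faults so far: 6)
  step 9: ref 2 -> HIT, frames=[1,3,6,2] (faults so far: 6)
  step 10: ref 4 -> FAULT, evict 6, frames=[1,3,4,2] (faults so far: 7)
  step 11: ref 5 -> FAULT, evict 2, frames=[1,3,4,5] (faults so far: 8)
  step 12: ref 4 -> HIT, frames=[1,3,4,5] (faults so far: 8)
  step 13: ref 4 -> HIT, frames=[1,3,4,5] (faults so far: 8)
  step 14: ref 4 -> HIT, frames=[1,3,4,5] (faults so far: 8)
  FIFO total faults: 8
--- LRU ---
  step 0: ref 7 -> FAULT, frames=[7,-,-,-] (faults so far: 1)
  step 1: ref 5 -> FAULT, frames=[7,5,-,-] (faults so far: 2)
  step 2: ref 5 -> HIT, frames=[7,5,-,-] (faults so far: 2)
  step 3: ref 6 -> FAULT, frames=[7,5,6,-] (faults so far: 3)
  step 4: ref 2 -> FAULT, frames=[7,5,6,2] (faults so far: 4)
  step 5: ref 1 -> FAULT, evict 7, frames=[1,5,6,2] (faults so far: 5)
  step 6: ref 5 -> HIT, frames=[1,5,6,2] (faults so far: 5)
  step 7: ref 1 -> HIT, frames=[1,5,6,2] (faults so far: 5)
  step 8: ref 3 -> FAULT, evict 6, frames=[1,5,3,2] (faults so far: 6)
  step 9: ref 2 -> HIT, frames=[1,5,3,2] (faults so far: 6)
  step 10: ref 4 -> FAULT, evict 5, frames=[1,4,3,2] (faults so far: 7)
  step 11: ref 5 -> FAULT, evict 1, frames=[5,4,3,2] (faults so far: 8)
  step 12: ref 4 -> HIT, frames=[5,4,3,2] (faults so far: 8)
  step 13: ref 4 -> HIT, frames=[5,4,3,2] (faults so far: 8)
  step 14: ref 4 -> HIT, frames=[5,4,3,2] (faults so far: 8)
  LRU total faults: 8
--- Optimal ---
  step 0: ref 7 -> FAULT, frames=[7,-,-,-] (faults so far: 1)
  step 1: ref 5 -> FAULT, frames=[7,5,-,-] (faults so far: 2)
  step 2: ref 5 -> HIT, frames=[7,5,-,-] (faults so far: 2)
  step 3: ref 6 -> FAULT, frames=[7,5,6,-] (faults so far: 3)
  step 4: ref 2 -> FAULT, frames=[7,5,6,2] (faults so far: 4)
  step 5: ref 1 -> FAULT, evict 6, frames=[7,5,1,2] (faults so far: 5)
  step 6: ref 5 -> HIT, frames=[7,5,1,2] (faults so far: 5)
  step 7: ref 1 -> HIT, frames=[7,5,1,2] (faults so far: 5)
  step 8: ref 3 -> FAULT, evict 1, frames=[7,5,3,2] (faults so far: 6)
  step 9: ref 2 -> HIT, frames=[7,5,3,2] (faults so far: 6)
  step 10: ref 4 -> FAULT, evict 2, frames=[7,5,3,4] (faults so far: 7)
  step 11: ref 5 -> HIT, frames=[7,5,3,4] (faults so far: 7)
  step 12: ref 4 -> HIT, frames=[7,5,3,4] (faults so far: 7)
  step 13: ref 4 -> HIT, frames=[7,5,3,4] (faults so far: 7)
  step 14: ref 4 -> HIT, frames=[7,5,3,4] (faults so far: 7)
  Optimal total faults: 7

Answer: 8 8 7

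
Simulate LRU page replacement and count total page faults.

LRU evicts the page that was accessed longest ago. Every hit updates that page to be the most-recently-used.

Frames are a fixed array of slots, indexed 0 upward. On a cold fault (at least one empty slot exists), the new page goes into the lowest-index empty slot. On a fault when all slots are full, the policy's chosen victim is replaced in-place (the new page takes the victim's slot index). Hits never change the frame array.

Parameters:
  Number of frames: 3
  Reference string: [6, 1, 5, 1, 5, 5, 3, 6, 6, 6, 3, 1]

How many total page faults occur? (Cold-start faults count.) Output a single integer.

Step 0: ref 6 → FAULT, frames=[6,-,-]
Step 1: ref 1 → FAULT, frames=[6,1,-]
Step 2: ref 5 → FAULT, frames=[6,1,5]
Step 3: ref 1 → HIT, frames=[6,1,5]
Step 4: ref 5 → HIT, frames=[6,1,5]
Step 5: ref 5 → HIT, frames=[6,1,5]
Step 6: ref 3 → FAULT (evict 6), frames=[3,1,5]
Step 7: ref 6 → FAULT (evict 1), frames=[3,6,5]
Step 8: ref 6 → HIT, frames=[3,6,5]
Step 9: ref 6 → HIT, frames=[3,6,5]
Step 10: ref 3 → HIT, frames=[3,6,5]
Step 11: ref 1 → FAULT (evict 5), frames=[3,6,1]
Total faults: 6

Answer: 6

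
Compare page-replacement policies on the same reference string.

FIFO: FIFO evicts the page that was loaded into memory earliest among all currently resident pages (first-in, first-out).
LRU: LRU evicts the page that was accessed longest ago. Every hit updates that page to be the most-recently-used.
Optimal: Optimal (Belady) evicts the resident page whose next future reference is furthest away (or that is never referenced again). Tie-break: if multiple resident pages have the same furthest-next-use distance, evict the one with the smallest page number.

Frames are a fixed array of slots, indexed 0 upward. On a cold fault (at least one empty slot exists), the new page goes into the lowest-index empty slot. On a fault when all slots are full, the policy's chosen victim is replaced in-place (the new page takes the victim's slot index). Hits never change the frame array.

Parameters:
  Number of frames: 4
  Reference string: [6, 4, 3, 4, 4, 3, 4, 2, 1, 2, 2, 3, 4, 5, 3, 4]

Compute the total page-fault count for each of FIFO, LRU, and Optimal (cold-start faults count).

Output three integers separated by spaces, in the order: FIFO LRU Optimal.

Answer: 7 6 6

Derivation:
--- FIFO ---
  step 0: ref 6 -> FAULT, frames=[6,-,-,-] (faults so far: 1)
  step 1: ref 4 -> FAULT, frames=[6,4,-,-] (faults so far: 2)
  step 2: ref 3 -> FAULT, frames=[6,4,3,-] (faults so far: 3)
  step 3: ref 4 -> HIT, frames=[6,4,3,-] (faults so far: 3)
  step 4: ref 4 -> HIT, frames=[6,4,3,-] (faults so far: 3)
  step 5: ref 3 -> HIT, frames=[6,4,3,-] (faults so far: 3)
  step 6: ref 4 -> HIT, frames=[6,4,3,-] (faults so far: 3)
  step 7: ref 2 -> FAULT, frames=[6,4,3,2] (faults so far: 4)
  step 8: ref 1 -> FAULT, evict 6, frames=[1,4,3,2] (faults so far: 5)
  step 9: ref 2 -> HIT, frames=[1,4,3,2] (faults so far: 5)
  step 10: ref 2 -> HIT, frames=[1,4,3,2] (faults so far: 5)
  step 11: ref 3 -> HIT, frames=[1,4,3,2] (faults so far: 5)
  step 12: ref 4 -> HIT, frames=[1,4,3,2] (faults so far: 5)
  step 13: ref 5 -> FAULT, evict 4, frames=[1,5,3,2] (faults so far: 6)
  step 14: ref 3 -> HIT, frames=[1,5,3,2] (faults so far: 6)
  step 15: ref 4 -> FAULT, evict 3, frames=[1,5,4,2] (faults so far: 7)
  FIFO total faults: 7
--- LRU ---
  step 0: ref 6 -> FAULT, frames=[6,-,-,-] (faults so far: 1)
  step 1: ref 4 -> FAULT, frames=[6,4,-,-] (faults so far: 2)
  step 2: ref 3 -> FAULT, frames=[6,4,3,-] (faults so far: 3)
  step 3: ref 4 -> HIT, frames=[6,4,3,-] (faults so far: 3)
  step 4: ref 4 -> HIT, frames=[6,4,3,-] (faults so far: 3)
  step 5: ref 3 -> HIT, frames=[6,4,3,-] (faults so far: 3)
  step 6: ref 4 -> HIT, frames=[6,4,3,-] (faults so far: 3)
  step 7: ref 2 -> FAULT, frames=[6,4,3,2] (faults so far: 4)
  step 8: ref 1 -> FAULT, evict 6, frames=[1,4,3,2] (faults so far: 5)
  step 9: ref 2 -> HIT, frames=[1,4,3,2] (faults so far: 5)
  step 10: ref 2 -> HIT, frames=[1,4,3,2] (faults so far: 5)
  step 11: ref 3 -> HIT, frames=[1,4,3,2] (faults so far: 5)
  step 12: ref 4 -> HIT, frames=[1,4,3,2] (faults so far: 5)
  step 13: ref 5 -> FAULT, evict 1, frames=[5,4,3,2] (faults so far: 6)
  step 14: ref 3 -> HIT, frames=[5,4,3,2] (faults so far: 6)
  step 15: ref 4 -> HIT, frames=[5,4,3,2] (faults so far: 6)
  LRU total faults: 6
--- Optimal ---
  step 0: ref 6 -> FAULT, frames=[6,-,-,-] (faults so far: 1)
  step 1: ref 4 -> FAULT, frames=[6,4,-,-] (faults so far: 2)
  step 2: ref 3 -> FAULT, frames=[6,4,3,-] (faults so far: 3)
  step 3: ref 4 -> HIT, frames=[6,4,3,-] (faults so far: 3)
  step 4: ref 4 -> HIT, frames=[6,4,3,-] (faults so far: 3)
  step 5: ref 3 -> HIT, frames=[6,4,3,-] (faults so far: 3)
  step 6: ref 4 -> HIT, frames=[6,4,3,-] (faults so far: 3)
  step 7: ref 2 -> FAULT, frames=[6,4,3,2] (faults so far: 4)
  step 8: ref 1 -> FAULT, evict 6, frames=[1,4,3,2] (faults so far: 5)
  step 9: ref 2 -> HIT, frames=[1,4,3,2] (faults so far: 5)
  step 10: ref 2 -> HIT, frames=[1,4,3,2] (faults so far: 5)
  step 11: ref 3 -> HIT, frames=[1,4,3,2] (faults so far: 5)
  step 12: ref 4 -> HIT, frames=[1,4,3,2] (faults so far: 5)
  step 13: ref 5 -> FAULT, evict 1, frames=[5,4,3,2] (faults so far: 6)
  step 14: ref 3 -> HIT, frames=[5,4,3,2] (faults so far: 6)
  step 15: ref 4 -> HIT, frames=[5,4,3,2] (faults so far: 6)
  Optimal total faults: 6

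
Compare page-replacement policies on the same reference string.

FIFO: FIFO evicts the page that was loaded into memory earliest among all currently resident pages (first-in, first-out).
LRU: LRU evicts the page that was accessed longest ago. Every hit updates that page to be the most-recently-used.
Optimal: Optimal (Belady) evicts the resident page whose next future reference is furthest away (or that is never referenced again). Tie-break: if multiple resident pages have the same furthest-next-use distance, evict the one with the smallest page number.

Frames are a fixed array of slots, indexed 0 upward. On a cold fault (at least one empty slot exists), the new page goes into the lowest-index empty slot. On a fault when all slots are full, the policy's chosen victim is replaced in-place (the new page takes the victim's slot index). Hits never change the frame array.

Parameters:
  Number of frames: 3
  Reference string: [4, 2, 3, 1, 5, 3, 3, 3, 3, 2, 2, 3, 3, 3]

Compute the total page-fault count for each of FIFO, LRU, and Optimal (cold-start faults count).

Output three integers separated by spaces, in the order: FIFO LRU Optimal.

--- FIFO ---
  step 0: ref 4 -> FAULT, frames=[4,-,-] (faults so far: 1)
  step 1: ref 2 -> FAULT, frames=[4,2,-] (faults so far: 2)
  step 2: ref 3 -> FAULT, frames=[4,2,3] (faults so far: 3)
  step 3: ref 1 -> FAULT, evict 4, frames=[1,2,3] (faults so far: 4)
  step 4: ref 5 -> FAULT, evict 2, frames=[1,5,3] (faults so far: 5)
  step 5: ref 3 -> HIT, frames=[1,5,3] (faults so far: 5)
  step 6: ref 3 -> HIT, frames=[1,5,3] (faults so far: 5)
  step 7: ref 3 -> HIT, frames=[1,5,3] (faults so far: 5)
  step 8: ref 3 -> HIT, frames=[1,5,3] (faults so far: 5)
  step 9: ref 2 -> FAULT, evict 3, frames=[1,5,2] (faults so far: 6)
  step 10: ref 2 -> HIT, frames=[1,5,2] (faults so far: 6)
  step 11: ref 3 -> FAULT, evict 1, frames=[3,5,2] (faults so far: 7)
  step 12: ref 3 -> HIT, frames=[3,5,2] (faults so far: 7)
  step 13: ref 3 -> HIT, frames=[3,5,2] (faults so far: 7)
  FIFO total faults: 7
--- LRU ---
  step 0: ref 4 -> FAULT, frames=[4,-,-] (faults so far: 1)
  step 1: ref 2 -> FAULT, frames=[4,2,-] (faults so far: 2)
  step 2: ref 3 -> FAULT, frames=[4,2,3] (faults so far: 3)
  step 3: ref 1 -> FAULT, evict 4, frames=[1,2,3] (faults so far: 4)
  step 4: ref 5 -> FAULT, evict 2, frames=[1,5,3] (faults so far: 5)
  step 5: ref 3 -> HIT, frames=[1,5,3] (faults so far: 5)
  step 6: ref 3 -> HIT, frames=[1,5,3] (faults so far: 5)
  step 7: ref 3 -> HIT, frames=[1,5,3] (faults so far: 5)
  step 8: ref 3 -> HIT, frames=[1,5,3] (faults so far: 5)
  step 9: ref 2 -> FAULT, evict 1, frames=[2,5,3] (faults so far: 6)
  step 10: ref 2 -> HIT, frames=[2,5,3] (faults so far: 6)
  step 11: ref 3 -> HIT, frames=[2,5,3] (faults so far: 6)
  step 12: ref 3 -> HIT, frames=[2,5,3] (faults so far: 6)
  step 13: ref 3 -> HIT, frames=[2,5,3] (faults so far: 6)
  LRU total faults: 6
--- Optimal ---
  step 0: ref 4 -> FAULT, frames=[4,-,-] (faults so far: 1)
  step 1: ref 2 -> FAULT, frames=[4,2,-] (faults so far: 2)
  step 2: ref 3 -> FAULT, frames=[4,2,3] (faults so far: 3)
  step 3: ref 1 -> FAULT, evict 4, frames=[1,2,3] (faults so far: 4)
  step 4: ref 5 -> FAULT, evict 1, frames=[5,2,3] (faults so far: 5)
  step 5: ref 3 -> HIT, frames=[5,2,3] (faults so far: 5)
  step 6: ref 3 -> HIT, frames=[5,2,3] (faults so far: 5)
  step 7: ref 3 -> HIT, frames=[5,2,3] (faults so far: 5)
  step 8: ref 3 -> HIT, frames=[5,2,3] (faults so far: 5)
  step 9: ref 2 -> HIT, frames=[5,2,3] (faults so far: 5)
  step 10: ref 2 -> HIT, frames=[5,2,3] (faults so far: 5)
  step 11: ref 3 -> HIT, frames=[5,2,3] (faults so far: 5)
  step 12: ref 3 -> HIT, frames=[5,2,3] (faults so far: 5)
  step 13: ref 3 -> HIT, frames=[5,2,3] (faults so far: 5)
  Optimal total faults: 5

Answer: 7 6 5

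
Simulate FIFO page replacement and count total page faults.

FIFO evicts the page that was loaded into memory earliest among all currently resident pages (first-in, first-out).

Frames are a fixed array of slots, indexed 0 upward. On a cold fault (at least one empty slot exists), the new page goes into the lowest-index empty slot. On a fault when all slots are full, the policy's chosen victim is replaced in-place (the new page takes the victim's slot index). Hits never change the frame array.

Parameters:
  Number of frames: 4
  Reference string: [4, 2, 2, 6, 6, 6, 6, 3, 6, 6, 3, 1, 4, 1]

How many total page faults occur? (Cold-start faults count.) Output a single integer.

Answer: 6

Derivation:
Step 0: ref 4 → FAULT, frames=[4,-,-,-]
Step 1: ref 2 → FAULT, frames=[4,2,-,-]
Step 2: ref 2 → HIT, frames=[4,2,-,-]
Step 3: ref 6 → FAULT, frames=[4,2,6,-]
Step 4: ref 6 → HIT, frames=[4,2,6,-]
Step 5: ref 6 → HIT, frames=[4,2,6,-]
Step 6: ref 6 → HIT, frames=[4,2,6,-]
Step 7: ref 3 → FAULT, frames=[4,2,6,3]
Step 8: ref 6 → HIT, frames=[4,2,6,3]
Step 9: ref 6 → HIT, frames=[4,2,6,3]
Step 10: ref 3 → HIT, frames=[4,2,6,3]
Step 11: ref 1 → FAULT (evict 4), frames=[1,2,6,3]
Step 12: ref 4 → FAULT (evict 2), frames=[1,4,6,3]
Step 13: ref 1 → HIT, frames=[1,4,6,3]
Total faults: 6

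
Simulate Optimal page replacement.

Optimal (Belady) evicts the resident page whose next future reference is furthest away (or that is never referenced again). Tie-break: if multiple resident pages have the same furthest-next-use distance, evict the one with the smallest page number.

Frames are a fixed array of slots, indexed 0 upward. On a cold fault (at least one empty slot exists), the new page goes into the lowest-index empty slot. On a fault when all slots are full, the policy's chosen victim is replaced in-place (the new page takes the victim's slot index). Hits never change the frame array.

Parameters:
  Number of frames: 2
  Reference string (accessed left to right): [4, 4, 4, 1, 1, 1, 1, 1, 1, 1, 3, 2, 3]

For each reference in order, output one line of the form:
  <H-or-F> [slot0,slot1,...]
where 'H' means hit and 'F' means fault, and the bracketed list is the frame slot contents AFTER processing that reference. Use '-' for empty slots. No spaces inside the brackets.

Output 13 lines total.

F [4,-]
H [4,-]
H [4,-]
F [4,1]
H [4,1]
H [4,1]
H [4,1]
H [4,1]
H [4,1]
H [4,1]
F [4,3]
F [2,3]
H [2,3]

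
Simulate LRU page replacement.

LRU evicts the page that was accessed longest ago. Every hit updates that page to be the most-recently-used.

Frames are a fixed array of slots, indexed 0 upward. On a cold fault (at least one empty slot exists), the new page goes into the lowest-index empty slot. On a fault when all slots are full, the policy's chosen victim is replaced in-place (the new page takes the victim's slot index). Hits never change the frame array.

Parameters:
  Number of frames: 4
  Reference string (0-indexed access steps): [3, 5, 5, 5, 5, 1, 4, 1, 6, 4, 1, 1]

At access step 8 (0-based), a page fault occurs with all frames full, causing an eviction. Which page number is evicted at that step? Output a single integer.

Answer: 3

Derivation:
Step 0: ref 3 -> FAULT, frames=[3,-,-,-]
Step 1: ref 5 -> FAULT, frames=[3,5,-,-]
Step 2: ref 5 -> HIT, frames=[3,5,-,-]
Step 3: ref 5 -> HIT, frames=[3,5,-,-]
Step 4: ref 5 -> HIT, frames=[3,5,-,-]
Step 5: ref 1 -> FAULT, frames=[3,5,1,-]
Step 6: ref 4 -> FAULT, frames=[3,5,1,4]
Step 7: ref 1 -> HIT, frames=[3,5,1,4]
Step 8: ref 6 -> FAULT, evict 3, frames=[6,5,1,4]
At step 8: evicted page 3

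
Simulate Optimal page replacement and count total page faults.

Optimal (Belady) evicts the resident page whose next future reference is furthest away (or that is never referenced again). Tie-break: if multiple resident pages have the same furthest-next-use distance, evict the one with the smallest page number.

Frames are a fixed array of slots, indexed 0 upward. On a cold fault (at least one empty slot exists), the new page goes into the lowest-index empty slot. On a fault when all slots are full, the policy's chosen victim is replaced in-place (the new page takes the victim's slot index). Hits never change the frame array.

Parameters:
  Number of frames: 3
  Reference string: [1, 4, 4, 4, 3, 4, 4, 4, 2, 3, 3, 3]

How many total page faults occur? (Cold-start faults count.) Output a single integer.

Answer: 4

Derivation:
Step 0: ref 1 → FAULT, frames=[1,-,-]
Step 1: ref 4 → FAULT, frames=[1,4,-]
Step 2: ref 4 → HIT, frames=[1,4,-]
Step 3: ref 4 → HIT, frames=[1,4,-]
Step 4: ref 3 → FAULT, frames=[1,4,3]
Step 5: ref 4 → HIT, frames=[1,4,3]
Step 6: ref 4 → HIT, frames=[1,4,3]
Step 7: ref 4 → HIT, frames=[1,4,3]
Step 8: ref 2 → FAULT (evict 1), frames=[2,4,3]
Step 9: ref 3 → HIT, frames=[2,4,3]
Step 10: ref 3 → HIT, frames=[2,4,3]
Step 11: ref 3 → HIT, frames=[2,4,3]
Total faults: 4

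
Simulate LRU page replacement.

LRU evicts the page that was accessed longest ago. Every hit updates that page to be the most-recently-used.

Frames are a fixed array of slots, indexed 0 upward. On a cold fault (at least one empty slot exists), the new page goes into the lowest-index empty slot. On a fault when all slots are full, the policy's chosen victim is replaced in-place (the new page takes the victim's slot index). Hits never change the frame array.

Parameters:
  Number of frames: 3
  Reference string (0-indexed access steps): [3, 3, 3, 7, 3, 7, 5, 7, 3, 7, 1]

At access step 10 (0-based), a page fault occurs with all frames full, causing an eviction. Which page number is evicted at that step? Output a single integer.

Answer: 5

Derivation:
Step 0: ref 3 -> FAULT, frames=[3,-,-]
Step 1: ref 3 -> HIT, frames=[3,-,-]
Step 2: ref 3 -> HIT, frames=[3,-,-]
Step 3: ref 7 -> FAULT, frames=[3,7,-]
Step 4: ref 3 -> HIT, frames=[3,7,-]
Step 5: ref 7 -> HIT, frames=[3,7,-]
Step 6: ref 5 -> FAULT, frames=[3,7,5]
Step 7: ref 7 -> HIT, frames=[3,7,5]
Step 8: ref 3 -> HIT, frames=[3,7,5]
Step 9: ref 7 -> HIT, frames=[3,7,5]
Step 10: ref 1 -> FAULT, evict 5, frames=[3,7,1]
At step 10: evicted page 5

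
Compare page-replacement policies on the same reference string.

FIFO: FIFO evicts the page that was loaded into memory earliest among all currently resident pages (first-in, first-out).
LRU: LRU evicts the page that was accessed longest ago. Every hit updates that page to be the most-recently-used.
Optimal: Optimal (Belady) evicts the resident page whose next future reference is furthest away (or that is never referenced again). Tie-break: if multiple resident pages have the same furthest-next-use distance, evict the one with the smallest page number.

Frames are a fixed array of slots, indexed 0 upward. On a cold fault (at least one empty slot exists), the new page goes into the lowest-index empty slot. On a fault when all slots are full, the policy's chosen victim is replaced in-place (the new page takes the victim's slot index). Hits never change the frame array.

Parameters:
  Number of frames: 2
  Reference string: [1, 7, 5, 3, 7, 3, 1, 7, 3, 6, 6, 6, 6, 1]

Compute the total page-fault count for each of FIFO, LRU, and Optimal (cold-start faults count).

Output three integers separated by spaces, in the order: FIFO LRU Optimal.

--- FIFO ---
  step 0: ref 1 -> FAULT, frames=[1,-] (faults so far: 1)
  step 1: ref 7 -> FAULT, frames=[1,7] (faults so far: 2)
  step 2: ref 5 -> FAULT, evict 1, frames=[5,7] (faults so far: 3)
  step 3: ref 3 -> FAULT, evict 7, frames=[5,3] (faults so far: 4)
  step 4: ref 7 -> FAULT, evict 5, frames=[7,3] (faults so far: 5)
  step 5: ref 3 -> HIT, frames=[7,3] (faults so far: 5)
  step 6: ref 1 -> FAULT, evict 3, frames=[7,1] (faults so far: 6)
  step 7: ref 7 -> HIT, frames=[7,1] (faults so far: 6)
  step 8: ref 3 -> FAULT, evict 7, frames=[3,1] (faults so far: 7)
  step 9: ref 6 -> FAULT, evict 1, frames=[3,6] (faults so far: 8)
  step 10: ref 6 -> HIT, frames=[3,6] (faults so far: 8)
  step 11: ref 6 -> HIT, frames=[3,6] (faults so far: 8)
  step 12: ref 6 -> HIT, frames=[3,6] (faults so far: 8)
  step 13: ref 1 -> FAULT, evict 3, frames=[1,6] (faults so far: 9)
  FIFO total faults: 9
--- LRU ---
  step 0: ref 1 -> FAULT, frames=[1,-] (faults so far: 1)
  step 1: ref 7 -> FAULT, frames=[1,7] (faults so far: 2)
  step 2: ref 5 -> FAULT, evict 1, frames=[5,7] (faults so far: 3)
  step 3: ref 3 -> FAULT, evict 7, frames=[5,3] (faults so far: 4)
  step 4: ref 7 -> FAULT, evict 5, frames=[7,3] (faults so far: 5)
  step 5: ref 3 -> HIT, frames=[7,3] (faults so far: 5)
  step 6: ref 1 -> FAULT, evict 7, frames=[1,3] (faults so far: 6)
  step 7: ref 7 -> FAULT, evict 3, frames=[1,7] (faults so far: 7)
  step 8: ref 3 -> FAULT, evict 1, frames=[3,7] (faults so far: 8)
  step 9: ref 6 -> FAULT, evict 7, frames=[3,6] (faults so far: 9)
  step 10: ref 6 -> HIT, frames=[3,6] (faults so far: 9)
  step 11: ref 6 -> HIT, frames=[3,6] (faults so far: 9)
  step 12: ref 6 -> HIT, frames=[3,6] (faults so far: 9)
  step 13: ref 1 -> FAULT, evict 3, frames=[1,6] (faults so far: 10)
  LRU total faults: 10
--- Optimal ---
  step 0: ref 1 -> FAULT, frames=[1,-] (faults so far: 1)
  step 1: ref 7 -> FAULT, frames=[1,7] (faults so far: 2)
  step 2: ref 5 -> FAULT, evict 1, frames=[5,7] (faults so far: 3)
  step 3: ref 3 -> FAULT, evict 5, frames=[3,7] (faults so far: 4)
  step 4: ref 7 -> HIT, frames=[3,7] (faults so far: 4)
  step 5: ref 3 -> HIT, frames=[3,7] (faults so far: 4)
  step 6: ref 1 -> FAULT, evict 3, frames=[1,7] (faults so far: 5)
  step 7: ref 7 -> HIT, frames=[1,7] (faults so far: 5)
  step 8: ref 3 -> FAULT, evict 7, frames=[1,3] (faults so far: 6)
  step 9: ref 6 -> FAULT, evict 3, frames=[1,6] (faults so far: 7)
  step 10: ref 6 -> HIT, frames=[1,6] (faults so far: 7)
  step 11: ref 6 -> HIT, frames=[1,6] (faults so far: 7)
  step 12: ref 6 -> HIT, frames=[1,6] (faults so far: 7)
  step 13: ref 1 -> HIT, frames=[1,6] (faults so far: 7)
  Optimal total faults: 7

Answer: 9 10 7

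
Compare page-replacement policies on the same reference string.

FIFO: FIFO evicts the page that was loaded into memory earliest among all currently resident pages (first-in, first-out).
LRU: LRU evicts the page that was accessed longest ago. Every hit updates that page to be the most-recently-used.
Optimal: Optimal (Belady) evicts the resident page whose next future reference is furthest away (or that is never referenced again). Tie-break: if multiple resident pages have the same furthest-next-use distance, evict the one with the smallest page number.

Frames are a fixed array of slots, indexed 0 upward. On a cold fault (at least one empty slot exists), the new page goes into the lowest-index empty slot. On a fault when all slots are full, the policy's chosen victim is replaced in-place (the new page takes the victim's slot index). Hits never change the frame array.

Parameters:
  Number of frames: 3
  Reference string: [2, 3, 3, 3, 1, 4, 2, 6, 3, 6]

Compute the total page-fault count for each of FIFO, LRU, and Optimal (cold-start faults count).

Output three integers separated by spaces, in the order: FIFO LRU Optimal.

--- FIFO ---
  step 0: ref 2 -> FAULT, frames=[2,-,-] (faults so far: 1)
  step 1: ref 3 -> FAULT, frames=[2,3,-] (faults so far: 2)
  step 2: ref 3 -> HIT, frames=[2,3,-] (faults so far: 2)
  step 3: ref 3 -> HIT, frames=[2,3,-] (faults so far: 2)
  step 4: ref 1 -> FAULT, frames=[2,3,1] (faults so far: 3)
  step 5: ref 4 -> FAULT, evict 2, frames=[4,3,1] (faults so far: 4)
  step 6: ref 2 -> FAULT, evict 3, frames=[4,2,1] (faults so far: 5)
  step 7: ref 6 -> FAULT, evict 1, frames=[4,2,6] (faults so far: 6)
  step 8: ref 3 -> FAULT, evict 4, frames=[3,2,6] (faults so far: 7)
  step 9: ref 6 -> HIT, frames=[3,2,6] (faults so far: 7)
  FIFO total faults: 7
--- LRU ---
  step 0: ref 2 -> FAULT, frames=[2,-,-] (faults so far: 1)
  step 1: ref 3 -> FAULT, frames=[2,3,-] (faults so far: 2)
  step 2: ref 3 -> HIT, frames=[2,3,-] (faults so far: 2)
  step 3: ref 3 -> HIT, frames=[2,3,-] (faults so far: 2)
  step 4: ref 1 -> FAULT, frames=[2,3,1] (faults so far: 3)
  step 5: ref 4 -> FAULT, evict 2, frames=[4,3,1] (faults so far: 4)
  step 6: ref 2 -> FAULT, evict 3, frames=[4,2,1] (faults so far: 5)
  step 7: ref 6 -> FAULT, evict 1, frames=[4,2,6] (faults so far: 6)
  step 8: ref 3 -> FAULT, evict 4, frames=[3,2,6] (faults so far: 7)
  step 9: ref 6 -> HIT, frames=[3,2,6] (faults so far: 7)
  LRU total faults: 7
--- Optimal ---
  step 0: ref 2 -> FAULT, frames=[2,-,-] (faults so far: 1)
  step 1: ref 3 -> FAULT, frames=[2,3,-] (faults so far: 2)
  step 2: ref 3 -> HIT, frames=[2,3,-] (faults so far: 2)
  step 3: ref 3 -> HIT, frames=[2,3,-] (faults so far: 2)
  step 4: ref 1 -> FAULT, frames=[2,3,1] (faults so far: 3)
  step 5: ref 4 -> FAULT, evict 1, frames=[2,3,4] (faults so far: 4)
  step 6: ref 2 -> HIT, frames=[2,3,4] (faults so far: 4)
  step 7: ref 6 -> FAULT, evict 2, frames=[6,3,4] (faults so far: 5)
  step 8: ref 3 -> HIT, frames=[6,3,4] (faults so far: 5)
  step 9: ref 6 -> HIT, frames=[6,3,4] (faults so far: 5)
  Optimal total faults: 5

Answer: 7 7 5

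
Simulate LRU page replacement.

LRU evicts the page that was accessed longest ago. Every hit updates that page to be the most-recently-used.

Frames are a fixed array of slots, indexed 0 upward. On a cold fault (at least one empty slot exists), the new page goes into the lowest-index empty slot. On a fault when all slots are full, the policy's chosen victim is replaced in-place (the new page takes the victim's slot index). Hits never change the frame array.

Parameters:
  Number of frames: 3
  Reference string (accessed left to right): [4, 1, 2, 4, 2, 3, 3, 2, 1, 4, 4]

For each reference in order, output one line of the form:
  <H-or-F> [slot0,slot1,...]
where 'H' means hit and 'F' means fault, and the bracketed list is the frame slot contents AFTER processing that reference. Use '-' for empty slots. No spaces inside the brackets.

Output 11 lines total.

F [4,-,-]
F [4,1,-]
F [4,1,2]
H [4,1,2]
H [4,1,2]
F [4,3,2]
H [4,3,2]
H [4,3,2]
F [1,3,2]
F [1,4,2]
H [1,4,2]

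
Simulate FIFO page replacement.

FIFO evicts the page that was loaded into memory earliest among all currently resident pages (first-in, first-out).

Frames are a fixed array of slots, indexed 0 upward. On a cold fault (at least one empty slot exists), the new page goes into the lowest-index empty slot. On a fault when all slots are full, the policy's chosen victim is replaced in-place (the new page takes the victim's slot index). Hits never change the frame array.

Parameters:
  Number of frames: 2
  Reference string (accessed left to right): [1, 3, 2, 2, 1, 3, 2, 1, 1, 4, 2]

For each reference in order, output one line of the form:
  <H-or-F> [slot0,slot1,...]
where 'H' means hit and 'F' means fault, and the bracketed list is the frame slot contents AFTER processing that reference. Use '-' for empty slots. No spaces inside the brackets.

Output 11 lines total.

F [1,-]
F [1,3]
F [2,3]
H [2,3]
F [2,1]
F [3,1]
F [3,2]
F [1,2]
H [1,2]
F [1,4]
F [2,4]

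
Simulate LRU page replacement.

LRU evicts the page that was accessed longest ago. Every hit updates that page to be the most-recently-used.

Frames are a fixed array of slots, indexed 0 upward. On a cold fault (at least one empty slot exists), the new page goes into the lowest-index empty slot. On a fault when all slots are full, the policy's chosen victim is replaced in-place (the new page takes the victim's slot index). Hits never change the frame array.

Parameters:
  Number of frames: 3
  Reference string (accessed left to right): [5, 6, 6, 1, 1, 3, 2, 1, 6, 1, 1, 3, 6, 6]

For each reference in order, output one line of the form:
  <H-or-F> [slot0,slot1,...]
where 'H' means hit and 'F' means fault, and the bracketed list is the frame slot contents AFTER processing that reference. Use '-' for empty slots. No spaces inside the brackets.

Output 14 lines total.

F [5,-,-]
F [5,6,-]
H [5,6,-]
F [5,6,1]
H [5,6,1]
F [3,6,1]
F [3,2,1]
H [3,2,1]
F [6,2,1]
H [6,2,1]
H [6,2,1]
F [6,3,1]
H [6,3,1]
H [6,3,1]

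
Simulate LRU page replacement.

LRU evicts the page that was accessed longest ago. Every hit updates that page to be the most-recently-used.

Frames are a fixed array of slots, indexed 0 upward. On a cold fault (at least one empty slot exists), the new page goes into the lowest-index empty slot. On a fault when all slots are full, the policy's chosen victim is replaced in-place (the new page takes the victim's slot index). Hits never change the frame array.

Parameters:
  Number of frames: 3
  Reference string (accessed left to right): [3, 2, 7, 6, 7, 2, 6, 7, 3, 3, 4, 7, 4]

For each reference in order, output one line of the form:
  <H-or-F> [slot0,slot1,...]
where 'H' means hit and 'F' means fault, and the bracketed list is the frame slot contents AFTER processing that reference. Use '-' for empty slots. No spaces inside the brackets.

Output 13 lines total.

F [3,-,-]
F [3,2,-]
F [3,2,7]
F [6,2,7]
H [6,2,7]
H [6,2,7]
H [6,2,7]
H [6,2,7]
F [6,3,7]
H [6,3,7]
F [4,3,7]
H [4,3,7]
H [4,3,7]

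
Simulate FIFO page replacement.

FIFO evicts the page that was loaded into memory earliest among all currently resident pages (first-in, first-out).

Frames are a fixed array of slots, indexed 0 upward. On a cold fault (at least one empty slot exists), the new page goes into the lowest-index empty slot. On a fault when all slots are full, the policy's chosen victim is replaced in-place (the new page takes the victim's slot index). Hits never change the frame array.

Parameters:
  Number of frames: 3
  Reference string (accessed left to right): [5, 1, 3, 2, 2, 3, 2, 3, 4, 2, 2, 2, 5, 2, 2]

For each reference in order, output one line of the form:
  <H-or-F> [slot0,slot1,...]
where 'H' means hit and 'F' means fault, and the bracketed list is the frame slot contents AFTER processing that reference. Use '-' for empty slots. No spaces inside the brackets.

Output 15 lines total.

F [5,-,-]
F [5,1,-]
F [5,1,3]
F [2,1,3]
H [2,1,3]
H [2,1,3]
H [2,1,3]
H [2,1,3]
F [2,4,3]
H [2,4,3]
H [2,4,3]
H [2,4,3]
F [2,4,5]
H [2,4,5]
H [2,4,5]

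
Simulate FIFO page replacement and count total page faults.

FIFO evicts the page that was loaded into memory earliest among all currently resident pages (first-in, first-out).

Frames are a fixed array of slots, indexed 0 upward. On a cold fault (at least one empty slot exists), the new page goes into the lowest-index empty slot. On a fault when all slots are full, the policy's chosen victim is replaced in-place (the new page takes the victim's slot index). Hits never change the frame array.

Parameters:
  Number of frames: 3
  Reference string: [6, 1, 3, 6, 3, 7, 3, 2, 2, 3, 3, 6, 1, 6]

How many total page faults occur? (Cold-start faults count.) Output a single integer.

Answer: 7

Derivation:
Step 0: ref 6 → FAULT, frames=[6,-,-]
Step 1: ref 1 → FAULT, frames=[6,1,-]
Step 2: ref 3 → FAULT, frames=[6,1,3]
Step 3: ref 6 → HIT, frames=[6,1,3]
Step 4: ref 3 → HIT, frames=[6,1,3]
Step 5: ref 7 → FAULT (evict 6), frames=[7,1,3]
Step 6: ref 3 → HIT, frames=[7,1,3]
Step 7: ref 2 → FAULT (evict 1), frames=[7,2,3]
Step 8: ref 2 → HIT, frames=[7,2,3]
Step 9: ref 3 → HIT, frames=[7,2,3]
Step 10: ref 3 → HIT, frames=[7,2,3]
Step 11: ref 6 → FAULT (evict 3), frames=[7,2,6]
Step 12: ref 1 → FAULT (evict 7), frames=[1,2,6]
Step 13: ref 6 → HIT, frames=[1,2,6]
Total faults: 7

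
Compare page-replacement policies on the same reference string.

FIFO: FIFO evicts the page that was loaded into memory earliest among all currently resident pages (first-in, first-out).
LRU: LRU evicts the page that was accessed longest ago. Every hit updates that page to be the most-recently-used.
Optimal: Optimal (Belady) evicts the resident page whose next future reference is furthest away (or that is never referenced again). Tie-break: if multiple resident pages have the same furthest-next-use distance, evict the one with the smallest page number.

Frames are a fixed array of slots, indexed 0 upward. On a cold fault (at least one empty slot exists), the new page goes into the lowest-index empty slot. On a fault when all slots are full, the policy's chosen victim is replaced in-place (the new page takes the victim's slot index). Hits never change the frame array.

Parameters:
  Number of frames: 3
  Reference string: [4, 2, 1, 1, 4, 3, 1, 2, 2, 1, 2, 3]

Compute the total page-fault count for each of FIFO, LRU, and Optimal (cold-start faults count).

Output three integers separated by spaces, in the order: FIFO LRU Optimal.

--- FIFO ---
  step 0: ref 4 -> FAULT, frames=[4,-,-] (faults so far: 1)
  step 1: ref 2 -> FAULT, frames=[4,2,-] (faults so far: 2)
  step 2: ref 1 -> FAULT, frames=[4,2,1] (faults so far: 3)
  step 3: ref 1 -> HIT, frames=[4,2,1] (faults so far: 3)
  step 4: ref 4 -> HIT, frames=[4,2,1] (faults so far: 3)
  step 5: ref 3 -> FAULT, evict 4, frames=[3,2,1] (faults so far: 4)
  step 6: ref 1 -> HIT, frames=[3,2,1] (faults so far: 4)
  step 7: ref 2 -> HIT, frames=[3,2,1] (faults so far: 4)
  step 8: ref 2 -> HIT, frames=[3,2,1] (faults so far: 4)
  step 9: ref 1 -> HIT, frames=[3,2,1] (faults so far: 4)
  step 10: ref 2 -> HIT, frames=[3,2,1] (faults so far: 4)
  step 11: ref 3 -> HIT, frames=[3,2,1] (faults so far: 4)
  FIFO total faults: 4
--- LRU ---
  step 0: ref 4 -> FAULT, frames=[4,-,-] (faults so far: 1)
  step 1: ref 2 -> FAULT, frames=[4,2,-] (faults so far: 2)
  step 2: ref 1 -> FAULT, frames=[4,2,1] (faults so far: 3)
  step 3: ref 1 -> HIT, frames=[4,2,1] (faults so far: 3)
  step 4: ref 4 -> HIT, frames=[4,2,1] (faults so far: 3)
  step 5: ref 3 -> FAULT, evict 2, frames=[4,3,1] (faults so far: 4)
  step 6: ref 1 -> HIT, frames=[4,3,1] (faults so far: 4)
  step 7: ref 2 -> FAULT, evict 4, frames=[2,3,1] (faults so far: 5)
  step 8: ref 2 -> HIT, frames=[2,3,1] (faults so far: 5)
  step 9: ref 1 -> HIT, frames=[2,3,1] (faults so far: 5)
  step 10: ref 2 -> HIT, frames=[2,3,1] (faults so far: 5)
  step 11: ref 3 -> HIT, frames=[2,3,1] (faults so far: 5)
  LRU total faults: 5
--- Optimal ---
  step 0: ref 4 -> FAULT, frames=[4,-,-] (faults so far: 1)
  step 1: ref 2 -> FAULT, frames=[4,2,-] (faults so far: 2)
  step 2: ref 1 -> FAULT, frames=[4,2,1] (faults so far: 3)
  step 3: ref 1 -> HIT, frames=[4,2,1] (faults so far: 3)
  step 4: ref 4 -> HIT, frames=[4,2,1] (faults so far: 3)
  step 5: ref 3 -> FAULT, evict 4, frames=[3,2,1] (faults so far: 4)
  step 6: ref 1 -> HIT, frames=[3,2,1] (faults so far: 4)
  step 7: ref 2 -> HIT, frames=[3,2,1] (faults so far: 4)
  step 8: ref 2 -> HIT, frames=[3,2,1] (faults so far: 4)
  step 9: ref 1 -> HIT, frames=[3,2,1] (faults so far: 4)
  step 10: ref 2 -> HIT, frames=[3,2,1] (faults so far: 4)
  step 11: ref 3 -> HIT, frames=[3,2,1] (faults so far: 4)
  Optimal total faults: 4

Answer: 4 5 4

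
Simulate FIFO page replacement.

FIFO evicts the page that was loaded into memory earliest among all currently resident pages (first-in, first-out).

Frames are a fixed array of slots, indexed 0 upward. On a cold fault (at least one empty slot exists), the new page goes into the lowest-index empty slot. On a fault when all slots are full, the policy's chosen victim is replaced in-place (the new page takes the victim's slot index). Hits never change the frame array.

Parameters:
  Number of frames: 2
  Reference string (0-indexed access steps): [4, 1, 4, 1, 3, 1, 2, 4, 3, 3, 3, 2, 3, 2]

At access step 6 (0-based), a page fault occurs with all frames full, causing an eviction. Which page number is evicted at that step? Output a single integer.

Answer: 1

Derivation:
Step 0: ref 4 -> FAULT, frames=[4,-]
Step 1: ref 1 -> FAULT, frames=[4,1]
Step 2: ref 4 -> HIT, frames=[4,1]
Step 3: ref 1 -> HIT, frames=[4,1]
Step 4: ref 3 -> FAULT, evict 4, frames=[3,1]
Step 5: ref 1 -> HIT, frames=[3,1]
Step 6: ref 2 -> FAULT, evict 1, frames=[3,2]
At step 6: evicted page 1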